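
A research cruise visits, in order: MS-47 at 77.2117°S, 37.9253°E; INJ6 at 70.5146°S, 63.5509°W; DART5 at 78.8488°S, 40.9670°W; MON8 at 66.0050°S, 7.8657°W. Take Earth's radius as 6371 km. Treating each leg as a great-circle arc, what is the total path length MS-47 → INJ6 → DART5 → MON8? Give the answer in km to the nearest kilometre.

5685 km

MS-47→INJ6: c = 0.440235 rad, d = 2804.74 km
INJ6→DART5: c = 0.176339 rad, d = 1123.45 km
DART5→MON8: c = 0.275770 rad, d = 1756.93 km
Total = 2804.74 + 1123.45 + 1756.93 = 5685.12 km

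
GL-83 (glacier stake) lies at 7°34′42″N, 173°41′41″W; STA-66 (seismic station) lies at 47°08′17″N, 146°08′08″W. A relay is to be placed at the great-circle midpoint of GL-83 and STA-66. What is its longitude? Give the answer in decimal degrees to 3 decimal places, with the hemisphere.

162.528°W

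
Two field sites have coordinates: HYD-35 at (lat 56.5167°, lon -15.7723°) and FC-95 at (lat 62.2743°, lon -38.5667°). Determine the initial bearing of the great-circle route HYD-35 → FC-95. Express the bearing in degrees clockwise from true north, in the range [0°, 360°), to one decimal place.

Δλ = -22.7944°
y = sin Δλ · cos φ₂ = -0.180245
x = cos φ₁ sin φ₂ − sin φ₁ cos φ₂ cos Δλ = 0.130625
θ = atan2(y, x) = -54.0690° → 305.9310° (mod 360°)

305.9°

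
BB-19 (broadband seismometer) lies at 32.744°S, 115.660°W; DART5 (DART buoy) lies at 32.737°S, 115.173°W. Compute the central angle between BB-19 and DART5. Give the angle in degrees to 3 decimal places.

Δφ = 0.0070°,  Δλ = 0.4870°
a = sin²(Δφ/2) + cos φ₁ cos φ₂ sin²(Δλ/2) = 0.000013
c = 2·arcsin(√a) = 0.007150 rad = 0.4097°

0.410°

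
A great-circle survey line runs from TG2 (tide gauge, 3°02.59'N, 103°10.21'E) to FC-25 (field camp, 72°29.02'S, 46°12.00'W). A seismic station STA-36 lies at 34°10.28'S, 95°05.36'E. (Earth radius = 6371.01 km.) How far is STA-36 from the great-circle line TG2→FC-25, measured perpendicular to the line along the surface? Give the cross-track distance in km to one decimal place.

TG2: φ = +3.04317°, λ = +103.17017°
FC-25: φ = -72.48367°, λ = -46.20000°
STA-36: φ = -34.17133°, λ = +95.08933°
δ₁₃ = central angle TG2→STA-36 = 0.662961 rad  (haversine)
θ₁₃ = bearing TG2→STA-36 = 190.893°,  θ₁₂ = bearing TG2→FC-25 = 189.279°
dₓₜ = R·arcsin(sin δ₁₃ · sin(θ₁₃ − θ₁₂)) = 6371.01·arcsin(0.61545·sin(1.613°)) = 110.397 km
|dₓₜ| = 110.397 km

110.4 km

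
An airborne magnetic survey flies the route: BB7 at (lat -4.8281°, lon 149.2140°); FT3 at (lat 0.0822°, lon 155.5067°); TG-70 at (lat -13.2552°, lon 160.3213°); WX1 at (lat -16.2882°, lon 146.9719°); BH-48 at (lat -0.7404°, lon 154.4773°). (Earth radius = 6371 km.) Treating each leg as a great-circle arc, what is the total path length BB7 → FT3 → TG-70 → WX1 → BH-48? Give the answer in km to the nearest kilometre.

5851 km

BB7→FT3: c = 0.139208 rad, d = 886.89 km
FT3→TG-70: c = 0.247230 rad, d = 1575.10 km
TG-70→WX1: c = 0.231363 rad, d = 1474.01 km
WX1→BH-48: c = 0.300515 rad, d = 1914.58 km
Total = 886.89 + 1575.10 + 1474.01 + 1914.58 = 5850.58 km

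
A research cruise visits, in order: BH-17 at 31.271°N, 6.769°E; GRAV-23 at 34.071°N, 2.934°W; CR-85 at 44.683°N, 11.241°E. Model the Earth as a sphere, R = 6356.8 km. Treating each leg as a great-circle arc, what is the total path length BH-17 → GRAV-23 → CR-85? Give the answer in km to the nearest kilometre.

BH-17→GRAV-23: c = 0.150622 rad, d = 957.48 km
GRAV-23→CR-85: c = 0.265489 rad, d = 1687.66 km
Total = 957.48 + 1687.66 = 2645.14 km

2645 km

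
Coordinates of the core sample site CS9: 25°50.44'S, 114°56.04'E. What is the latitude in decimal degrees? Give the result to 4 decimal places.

25.8407°S

25° + 50.44′/60 = 25 + 0.84067 = 25.8407°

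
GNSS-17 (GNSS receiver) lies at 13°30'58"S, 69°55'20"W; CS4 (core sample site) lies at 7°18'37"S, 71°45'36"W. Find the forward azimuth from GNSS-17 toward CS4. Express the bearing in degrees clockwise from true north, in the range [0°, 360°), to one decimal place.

343.6°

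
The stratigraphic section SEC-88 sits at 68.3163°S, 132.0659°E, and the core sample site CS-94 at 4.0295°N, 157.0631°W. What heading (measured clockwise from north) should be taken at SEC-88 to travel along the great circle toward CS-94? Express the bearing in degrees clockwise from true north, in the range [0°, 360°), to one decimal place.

70.7°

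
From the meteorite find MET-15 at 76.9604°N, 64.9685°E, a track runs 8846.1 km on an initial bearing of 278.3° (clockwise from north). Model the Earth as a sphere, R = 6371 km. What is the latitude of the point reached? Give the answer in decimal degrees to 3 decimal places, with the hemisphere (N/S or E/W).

12.043°N

δ = d/R = 8846.1/6371 = 1.388495 rad
φ₂ = arcsin(sin φ₁ cos δ + cos φ₁ sin δ cos θ)
   = arcsin(0.97421·0.18129 + 0.22562·0.98343·0.14436) = 12.04321°
λ₂ = λ₁ + atan2(sin θ sin δ cos φ₁, cos δ − sin φ₁ sin φ₂) = -30.74713°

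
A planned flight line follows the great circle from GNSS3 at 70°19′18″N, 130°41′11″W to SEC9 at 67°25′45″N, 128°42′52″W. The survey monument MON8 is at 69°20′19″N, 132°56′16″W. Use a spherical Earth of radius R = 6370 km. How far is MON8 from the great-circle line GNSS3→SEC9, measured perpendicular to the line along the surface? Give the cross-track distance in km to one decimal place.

GNSS3: φ = +70.32167°, λ = -130.68639°
SEC9: φ = +67.42917°, λ = -128.71444°
MON8: φ = +69.33861°, λ = -132.93778°
δ₁₃ = central angle GNSS3→MON8 = 0.021859 rad  (haversine)
θ₁₃ = bearing GNSS3→MON8 = 219.358°,  θ₁₂ = bearing GNSS3→SEC9 = 165.273°
dₓₜ = R·arcsin(sin δ₁₃ · sin(θ₁₃ − θ₁₂)) = 6370·arcsin(0.02186·sin(54.085°)) = 112.768 km
|dₓₜ| = 112.768 km

112.8 km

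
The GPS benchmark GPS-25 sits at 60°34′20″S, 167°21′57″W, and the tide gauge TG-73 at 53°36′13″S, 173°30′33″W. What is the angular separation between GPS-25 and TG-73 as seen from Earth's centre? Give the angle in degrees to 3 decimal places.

GPS-25: φ = -60.57222°, λ = -167.36583°
TG-73: φ = -53.60361°, λ = -173.50917°
Δφ = 6.9686°,  Δλ = -6.1433°
a = sin²(Δφ/2) + cos φ₁ cos φ₂ sin²(Δλ/2) = 0.004531
c = 2·arcsin(√a) = 0.134723 rad = 7.7191°

7.719°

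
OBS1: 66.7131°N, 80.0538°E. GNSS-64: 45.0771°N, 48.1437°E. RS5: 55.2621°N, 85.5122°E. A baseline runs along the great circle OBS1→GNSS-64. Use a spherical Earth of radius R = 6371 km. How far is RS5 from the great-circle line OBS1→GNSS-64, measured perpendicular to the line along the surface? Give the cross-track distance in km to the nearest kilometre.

1222 km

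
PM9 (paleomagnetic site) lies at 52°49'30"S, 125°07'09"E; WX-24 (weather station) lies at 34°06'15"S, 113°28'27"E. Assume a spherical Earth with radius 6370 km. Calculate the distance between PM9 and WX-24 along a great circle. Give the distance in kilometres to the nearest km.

2277 km

PM9: φ = -52.82500°, λ = +125.11917°
WX-24: φ = -34.10417°, λ = +113.47417°
Δφ = 18.7208°,  Δλ = -11.6450°
a = sin²(Δφ/2) + cos φ₁ cos φ₂ sin²(Δλ/2) = 0.031602
c = 2·arcsin(√a) = 0.357441 rad = 20.4798°
d = R·c = 6370 × 0.357441 = 2276.9 km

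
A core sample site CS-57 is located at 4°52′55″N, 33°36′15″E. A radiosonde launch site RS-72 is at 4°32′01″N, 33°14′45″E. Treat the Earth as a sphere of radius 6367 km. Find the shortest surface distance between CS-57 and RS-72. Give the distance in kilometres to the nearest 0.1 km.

CS-57: φ = +4.88194°, λ = +33.60417°
RS-72: φ = +4.53361°, λ = +33.24583°
Δφ = -0.3483°,  Δλ = -0.3583°
a = sin²(Δφ/2) + cos φ₁ cos φ₂ sin²(Δλ/2) = 0.000019
c = 2·arcsin(√a) = 0.008707 rad = 0.4989°
d = R·c = 6367 × 0.008707 = 55.4 km

55.4 km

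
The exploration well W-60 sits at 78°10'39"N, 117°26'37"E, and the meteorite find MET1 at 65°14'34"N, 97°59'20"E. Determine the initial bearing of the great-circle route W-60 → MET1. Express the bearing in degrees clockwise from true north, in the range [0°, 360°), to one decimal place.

214.8°

W-60: φ = +78.17750°, λ = +117.44361°
MET1: φ = +65.24278°, λ = +97.98889°
Δλ = -19.4547°
y = sin Δλ · cos φ₂ = -0.139478
x = cos φ₁ sin φ₂ − sin φ₁ cos φ₂ cos Δλ = -0.200438
θ = atan2(y, x) = -145.1673° → 214.8327° (mod 360°)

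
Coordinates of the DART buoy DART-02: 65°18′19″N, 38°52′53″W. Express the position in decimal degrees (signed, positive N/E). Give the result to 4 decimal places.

+65.3053°, -38.8814°

lat: 65.3053° N → +65.3053°
lon: 38.8814° W → -38.8814°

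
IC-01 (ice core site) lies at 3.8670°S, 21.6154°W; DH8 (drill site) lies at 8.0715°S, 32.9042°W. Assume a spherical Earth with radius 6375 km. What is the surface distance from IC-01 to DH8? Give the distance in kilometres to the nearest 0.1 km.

1333.7 km

Δφ = -4.2045°,  Δλ = -11.2888°
a = sin²(Δφ/2) + cos φ₁ cos φ₂ sin²(Δλ/2) = 0.010902
c = 2·arcsin(√a) = 0.209202 rad = 11.9864°
d = R·c = 6375 × 0.209202 = 1333.7 km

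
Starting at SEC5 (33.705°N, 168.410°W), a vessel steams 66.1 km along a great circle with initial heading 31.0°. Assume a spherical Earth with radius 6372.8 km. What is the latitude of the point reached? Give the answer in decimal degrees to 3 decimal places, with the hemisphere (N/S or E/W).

34.214°N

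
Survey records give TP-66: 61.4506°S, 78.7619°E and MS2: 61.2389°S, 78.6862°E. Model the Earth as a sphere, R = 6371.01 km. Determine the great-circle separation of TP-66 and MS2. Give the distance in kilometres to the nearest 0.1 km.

23.9 km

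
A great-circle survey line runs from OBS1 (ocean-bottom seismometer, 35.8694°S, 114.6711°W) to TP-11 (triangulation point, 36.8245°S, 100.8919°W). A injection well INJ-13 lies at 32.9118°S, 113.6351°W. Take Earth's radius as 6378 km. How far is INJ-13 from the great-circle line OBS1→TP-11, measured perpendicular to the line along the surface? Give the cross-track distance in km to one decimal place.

δ₁₃ = central angle OBS1→INJ-13 = 0.053732 rad  (haversine)
θ₁₃ = bearing OBS1→INJ-13 = 16.417°,  θ₁₂ = bearing OBS1→TP-11 = 98.991°
dₓₜ = R·arcsin(sin δ₁₃ · sin(θ₁₃ − θ₁₂)) = 6378·arcsin(0.05371·sin(-82.574°)) = -339.826 km
|dₓₜ| = 339.826 km

339.8 km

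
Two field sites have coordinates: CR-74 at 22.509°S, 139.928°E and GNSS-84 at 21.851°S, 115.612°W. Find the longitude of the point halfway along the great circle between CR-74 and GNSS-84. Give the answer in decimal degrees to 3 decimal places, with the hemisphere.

167.669°W

Bx = cos φ₂ cos Δλ = -0.231764,  By = cos φ₂ sin Δλ = 0.898753
φₘ = atan2(sin φ₁ + sin φ₂, √((cos φ₁ + Bx)² + By²)) = -33.64825°
λₘ = λ₁ + atan2(By, cos φ₁ + Bx) = -167.66889°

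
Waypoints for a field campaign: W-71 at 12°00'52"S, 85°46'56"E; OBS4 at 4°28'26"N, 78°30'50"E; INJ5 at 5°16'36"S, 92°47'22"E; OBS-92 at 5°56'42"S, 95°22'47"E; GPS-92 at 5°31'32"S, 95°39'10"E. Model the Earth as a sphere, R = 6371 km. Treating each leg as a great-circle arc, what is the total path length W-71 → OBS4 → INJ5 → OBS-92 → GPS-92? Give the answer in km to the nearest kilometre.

W-71: φ = -12.01444°, λ = +85.78222°
OBS4: φ = +4.47389°, λ = +78.51389°
INJ5: φ = -5.27667°, λ = +92.78944°
OBS-92: φ = -5.94500°, λ = +95.37972°
GPS-92: φ = -5.52556°, λ = +95.65278°
W-71→OBS4: c = 0.314206 rad, d = 2001.81 km
OBS4→INJ5: c = 0.301474 rad, d = 1920.69 km
INJ5→OBS-92: c = 0.046479 rad, d = 296.12 km
OBS-92→GPS-92: c = 0.008722 rad, d = 55.57 km
Total = 2001.81 + 1920.69 + 296.12 + 55.57 = 4274.19 km

4274 km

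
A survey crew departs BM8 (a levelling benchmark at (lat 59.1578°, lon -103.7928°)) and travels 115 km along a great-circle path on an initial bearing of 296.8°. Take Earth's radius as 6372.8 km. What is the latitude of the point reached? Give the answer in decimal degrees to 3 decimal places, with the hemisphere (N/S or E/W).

δ = d/R = 115/6372.8 = 0.018045 rad
φ₂ = arcsin(sin φ₁ cos δ + cos φ₁ sin δ cos θ)
   = arcsin(0.85858·0.99984 + 0.51268·0.01804·0.45088) = 59.61134°
λ₂ = λ₁ + atan2(sin θ sin δ cos φ₁, cos δ − sin φ₁ sin φ₂) = -105.61736°

59.611°N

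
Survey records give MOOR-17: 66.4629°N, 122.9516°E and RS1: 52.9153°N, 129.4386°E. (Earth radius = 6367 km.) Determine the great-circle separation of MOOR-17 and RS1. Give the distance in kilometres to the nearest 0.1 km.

Δφ = -13.5476°,  Δλ = 6.4870°
a = sin²(Δφ/2) + cos φ₁ cos φ₂ sin²(Δλ/2) = 0.014683
c = 2·arcsin(√a) = 0.242944 rad = 13.9197°
d = R·c = 6367 × 0.242944 = 1546.8 km

1546.8 km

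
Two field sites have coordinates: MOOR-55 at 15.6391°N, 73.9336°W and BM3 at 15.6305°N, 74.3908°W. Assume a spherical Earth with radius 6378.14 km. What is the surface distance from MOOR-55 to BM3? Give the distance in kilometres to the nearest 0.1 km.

49.0 km

Δφ = -0.0086°,  Δλ = -0.4572°
a = sin²(Δφ/2) + cos φ₁ cos φ₂ sin²(Δλ/2) = 0.000015
c = 2·arcsin(√a) = 0.007686 rad = 0.4404°
d = R·c = 6378.14 × 0.007686 = 49.0 km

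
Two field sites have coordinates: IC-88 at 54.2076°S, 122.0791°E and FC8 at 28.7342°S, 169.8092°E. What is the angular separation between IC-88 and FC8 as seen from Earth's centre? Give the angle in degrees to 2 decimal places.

Δφ = 25.4734°,  Δλ = 47.7301°
a = sin²(Δφ/2) + cos φ₁ cos φ₂ sin²(Δλ/2) = 0.132552
c = 2·arcsin(√a) = 0.745283 rad = 42.7015°

42.70°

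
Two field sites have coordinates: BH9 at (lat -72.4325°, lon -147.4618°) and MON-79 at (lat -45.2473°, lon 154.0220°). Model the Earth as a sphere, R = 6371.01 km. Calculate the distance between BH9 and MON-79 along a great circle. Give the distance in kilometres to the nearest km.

4225 km

Δφ = 27.1852°,  Δλ = -58.5162°
a = sin²(Δφ/2) + cos φ₁ cos φ₂ sin²(Δλ/2) = 0.105993
c = 2·arcsin(√a) = 0.663221 rad = 37.9998°
d = R·c = 6371.01 × 0.663221 = 4225.4 km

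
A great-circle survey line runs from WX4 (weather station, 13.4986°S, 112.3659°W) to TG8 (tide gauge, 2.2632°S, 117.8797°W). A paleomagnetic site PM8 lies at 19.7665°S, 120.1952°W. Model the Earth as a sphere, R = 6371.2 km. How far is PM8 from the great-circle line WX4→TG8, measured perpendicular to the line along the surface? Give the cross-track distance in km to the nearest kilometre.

δ₁₃ = central angle WX4→PM8 = 0.170546 rad  (haversine)
θ₁₃ = bearing WX4→PM8 = 229.054°,  θ₁₂ = bearing WX4→TG8 = 333.641°
dₓₜ = R·arcsin(sin δ₁₃ · sin(θ₁₃ − θ₁₂)) = 6371.2·arcsin(0.16972·sin(-104.587°)) = -1051.236 km
|dₓₜ| = 1051.236 km

1051 km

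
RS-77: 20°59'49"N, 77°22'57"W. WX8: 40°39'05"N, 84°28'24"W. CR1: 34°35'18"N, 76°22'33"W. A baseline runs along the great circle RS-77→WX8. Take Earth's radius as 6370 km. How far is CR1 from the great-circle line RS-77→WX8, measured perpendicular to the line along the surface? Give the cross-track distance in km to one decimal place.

RS-77: φ = +20.99694°, λ = -77.38250°
WX8: φ = +40.65139°, λ = -84.47333°
CR1: φ = +34.58833°, λ = -76.37583°
δ₁₃ = central angle RS-77→CR1 = 0.237719 rad  (haversine)
θ₁₃ = bearing RS-77→CR1 = 3.521°,  θ₁₂ = bearing RS-77→WX8 = 344.531°
dₓₜ = R·arcsin(sin δ₁₃ · sin(θ₁₃ − θ₁₂)) = 6370·arcsin(0.23549·sin(-341.010°)) = 488.598 km
|dₓₜ| = 488.598 km

488.6 km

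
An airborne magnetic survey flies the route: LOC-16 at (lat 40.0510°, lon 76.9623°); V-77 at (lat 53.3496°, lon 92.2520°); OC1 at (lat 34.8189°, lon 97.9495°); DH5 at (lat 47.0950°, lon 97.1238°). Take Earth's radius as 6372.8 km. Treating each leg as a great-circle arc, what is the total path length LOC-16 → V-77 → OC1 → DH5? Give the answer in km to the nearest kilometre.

5352 km

LOC-16→V-77: c = 0.294280 rad, d = 1875.39 km
V-77→OC1: c = 0.330955 rad, d = 2109.11 km
OC1→DH5: c = 0.214531 rad, d = 1367.16 km
Total = 1875.39 + 2109.11 + 1367.16 = 5351.66 km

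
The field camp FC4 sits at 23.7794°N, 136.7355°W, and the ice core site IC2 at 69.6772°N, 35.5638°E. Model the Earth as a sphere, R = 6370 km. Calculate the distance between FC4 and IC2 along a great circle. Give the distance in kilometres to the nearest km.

Δφ = 45.8978°,  Δλ = 172.2993°
a = sin²(Δφ/2) + cos φ₁ cos φ₂ sin²(Δλ/2) = 0.468421
c = 2·arcsin(√a) = 1.507596 rad = 86.3789°
d = R·c = 6370 × 1.507596 = 9603.4 km

9603 km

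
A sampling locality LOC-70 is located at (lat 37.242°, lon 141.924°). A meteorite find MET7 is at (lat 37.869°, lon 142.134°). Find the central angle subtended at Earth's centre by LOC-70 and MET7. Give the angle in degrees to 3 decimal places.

0.649°

Δφ = 0.6270°,  Δλ = 0.2100°
a = sin²(Δφ/2) + cos φ₁ cos φ₂ sin²(Δλ/2) = 0.000032
c = 2·arcsin(√a) = 0.011322 rad = 0.6487°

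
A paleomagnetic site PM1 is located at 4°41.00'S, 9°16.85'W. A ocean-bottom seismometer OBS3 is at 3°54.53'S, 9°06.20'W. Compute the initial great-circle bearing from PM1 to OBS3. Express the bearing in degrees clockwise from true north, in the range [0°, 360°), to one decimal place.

12.9°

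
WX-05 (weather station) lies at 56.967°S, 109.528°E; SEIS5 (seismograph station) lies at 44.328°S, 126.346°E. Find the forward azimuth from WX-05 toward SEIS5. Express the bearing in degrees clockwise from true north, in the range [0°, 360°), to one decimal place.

47.0°

Δλ = 16.8180°
y = sin Δλ · cos φ₂ = 0.206974
x = cos φ₁ sin φ₂ − sin φ₁ cos φ₂ cos Δλ = 0.193157
θ = atan2(y, x) = 46.9778° → 46.9778° (mod 360°)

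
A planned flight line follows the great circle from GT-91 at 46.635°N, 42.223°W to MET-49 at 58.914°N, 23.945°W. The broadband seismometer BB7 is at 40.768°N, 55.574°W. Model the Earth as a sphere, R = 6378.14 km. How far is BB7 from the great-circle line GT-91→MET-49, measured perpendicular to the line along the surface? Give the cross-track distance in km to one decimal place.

δ₁₃ = central angle GT-91→BB7 = 0.196749 rad  (haversine)
θ₁₃ = bearing GT-91→BB7 = 243.462°,  θ₁₂ = bearing GT-91→MET-49 = 34.960°
dₓₜ = R·arcsin(sin δ₁₃ · sin(θ₁₃ − θ₁₂)) = 6378.14·arcsin(0.19548·sin(208.502°)) = -595.842 km
|dₓₜ| = 595.842 km

595.8 km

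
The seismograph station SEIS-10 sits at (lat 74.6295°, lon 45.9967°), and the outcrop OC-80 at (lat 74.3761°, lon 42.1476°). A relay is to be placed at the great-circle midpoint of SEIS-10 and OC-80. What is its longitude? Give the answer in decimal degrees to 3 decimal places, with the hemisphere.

Bx = cos φ₂ cos Δλ = 0.268714,  By = cos φ₂ sin Δλ = -0.018079
φₘ = atan2(sin φ₁ + sin φ₂, √((cos φ₁ + Bx)² + By²)) = 74.51112°
λₘ = λ₁ + atan2(By, cos φ₁ + Bx) = 44.05680°

44.057°E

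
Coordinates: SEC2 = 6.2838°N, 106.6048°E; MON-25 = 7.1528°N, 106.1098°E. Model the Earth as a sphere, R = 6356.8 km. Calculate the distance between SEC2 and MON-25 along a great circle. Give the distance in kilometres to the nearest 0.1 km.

110.8 km

Δφ = 0.8690°,  Δλ = -0.4950°
a = sin²(Δφ/2) + cos φ₁ cos φ₂ sin²(Δλ/2) = 0.000076
c = 2·arcsin(√a) = 0.017426 rad = 0.9984°
d = R·c = 6356.8 × 0.017426 = 110.8 km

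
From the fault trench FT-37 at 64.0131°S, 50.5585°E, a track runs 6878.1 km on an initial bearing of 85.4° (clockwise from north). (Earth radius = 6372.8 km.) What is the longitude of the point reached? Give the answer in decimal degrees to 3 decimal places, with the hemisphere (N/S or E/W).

123.458°E

δ = d/R = 6878.1/6372.8 = 1.079290 rad
φ₂ = arcsin(sin φ₁ cos δ + cos φ₁ sin δ cos θ)
   = arcsin(-0.89889·0.47195 + 0.43817·0.88162·0.08020) = -23.15728°
λ₂ = λ₁ + atan2(sin θ sin δ cos φ₁, cos δ − sin φ₁ sin φ₂) = 123.45840°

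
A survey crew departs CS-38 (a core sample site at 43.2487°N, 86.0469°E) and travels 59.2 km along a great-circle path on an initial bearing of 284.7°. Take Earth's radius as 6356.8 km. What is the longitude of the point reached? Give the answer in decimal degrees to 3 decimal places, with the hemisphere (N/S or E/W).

85.337°E

δ = d/R = 59.2/6356.8 = 0.009313 rad
φ₂ = arcsin(sin φ₁ cos δ + cos φ₁ sin δ cos θ)
   = arcsin(0.68517·0.99996 + 0.72839·0.00931·0.25376) = 43.38191°
λ₂ = λ₁ + atan2(sin θ sin δ cos φ₁, cos δ − sin φ₁ sin φ₂) = 85.33675°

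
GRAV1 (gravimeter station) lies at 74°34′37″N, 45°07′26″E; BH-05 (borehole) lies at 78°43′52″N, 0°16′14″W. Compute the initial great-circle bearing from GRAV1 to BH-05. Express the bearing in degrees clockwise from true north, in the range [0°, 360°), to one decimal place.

GRAV1: φ = +74.57694°, λ = +45.12389°
BH-05: φ = +78.73111°, λ = -0.27056°
Δλ = -45.3944°
y = sin Δλ · cos φ₂ = -0.139126
x = cos φ₁ sin φ₂ − sin φ₁ cos φ₂ cos Δλ = 0.128535
θ = atan2(y, x) = -47.2661° → 312.7339° (mod 360°)

312.7°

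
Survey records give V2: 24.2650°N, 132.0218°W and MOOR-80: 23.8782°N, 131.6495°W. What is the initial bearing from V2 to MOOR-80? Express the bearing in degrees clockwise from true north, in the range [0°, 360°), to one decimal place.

Δλ = 0.3723°
y = sin Δλ · cos φ₂ = 0.005942
x = cos φ₁ sin φ₂ − sin φ₁ cos φ₂ cos Δλ = -0.006743
θ = atan2(y, x) = 138.6146° → 138.6146° (mod 360°)

138.6°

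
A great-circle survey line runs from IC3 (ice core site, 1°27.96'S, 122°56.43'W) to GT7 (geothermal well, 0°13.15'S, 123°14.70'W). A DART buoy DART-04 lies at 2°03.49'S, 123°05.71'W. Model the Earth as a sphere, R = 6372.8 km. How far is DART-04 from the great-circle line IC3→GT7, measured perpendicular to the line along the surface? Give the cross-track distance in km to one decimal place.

IC3: φ = -1.46600°, λ = -122.94050°
GT7: φ = -0.21917°, λ = -123.24500°
DART-04: φ = -2.05817°, λ = -123.09517°
δ₁₃ = central angle IC3→DART-04 = 0.010682 rad  (haversine)
θ₁₃ = bearing IC3→DART-04 = 194.629°,  θ₁₂ = bearing IC3→GT7 = 346.275°
dₓₜ = R·arcsin(sin δ₁₃ · sin(θ₁₃ − θ₁₂)) = 6372.8·arcsin(0.01068·sin(-151.646°)) = -32.328 km
|dₓₜ| = 32.328 km

32.3 km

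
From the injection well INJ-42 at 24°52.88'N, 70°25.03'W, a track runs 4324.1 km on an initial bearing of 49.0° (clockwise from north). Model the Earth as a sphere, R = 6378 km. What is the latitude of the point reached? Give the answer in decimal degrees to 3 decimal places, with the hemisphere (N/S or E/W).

INJ-42: φ = +24.88133°, λ = -70.41717°
δ = d/R = 4324.1/6378 = 0.677971 rad
φ₂ = arcsin(sin φ₁ cos δ + cos φ₁ sin δ cos θ)
   = arcsin(0.42074·0.77885 + 0.90718·0.62721·0.65606) = 44.50631°
λ₂ = λ₁ + atan2(sin θ sin δ cos φ₁, cos δ − sin φ₁ sin φ₂) = -28.83112°

44.506°N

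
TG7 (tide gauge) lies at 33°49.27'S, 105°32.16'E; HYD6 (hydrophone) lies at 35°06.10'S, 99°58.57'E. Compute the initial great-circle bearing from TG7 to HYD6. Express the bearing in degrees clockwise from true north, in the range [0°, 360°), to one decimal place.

252.8°

TG7: φ = -33.82117°, λ = +105.53600°
HYD6: φ = -35.10167°, λ = +99.97617°
Δλ = -5.5598°
y = sin Δλ · cos φ₂ = -0.079265
x = cos φ₁ sin φ₂ − sin φ₁ cos φ₂ cos Δλ = -0.024489
θ = atan2(y, x) = -107.1688° → 252.8312° (mod 360°)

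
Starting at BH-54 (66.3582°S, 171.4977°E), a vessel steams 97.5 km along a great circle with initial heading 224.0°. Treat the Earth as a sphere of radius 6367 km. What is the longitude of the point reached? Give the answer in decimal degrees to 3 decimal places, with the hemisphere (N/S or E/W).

δ = d/R = 97.5/6367 = 0.015313 rad
φ₂ = arcsin(sin φ₁ cos δ + cos φ₁ sin δ cos θ)
   = arcsin(-0.91607·0.99988 + 0.40102·0.01531·-0.71934) = -66.98173°
λ₂ = λ₁ + atan2(sin θ sin δ cos φ₁, cos δ − sin φ₁ sin φ₂) = 169.93888°

169.939°E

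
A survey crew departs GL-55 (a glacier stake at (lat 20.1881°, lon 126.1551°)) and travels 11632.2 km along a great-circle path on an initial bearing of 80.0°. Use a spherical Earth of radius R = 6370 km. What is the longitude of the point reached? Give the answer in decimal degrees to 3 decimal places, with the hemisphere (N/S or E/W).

δ = d/R = 11632.2/6370 = 1.826091 rad
φ₂ = arcsin(sin φ₁ cos δ + cos φ₁ sin δ cos θ)
   = arcsin(0.34510·-0.25253 + 0.93856·0.96759·0.17365) = 4.04550°
λ₂ = λ₁ + atan2(sin θ sin δ cos φ₁, cos δ − sin φ₁ sin φ₂) = -126.64314°

126.643°W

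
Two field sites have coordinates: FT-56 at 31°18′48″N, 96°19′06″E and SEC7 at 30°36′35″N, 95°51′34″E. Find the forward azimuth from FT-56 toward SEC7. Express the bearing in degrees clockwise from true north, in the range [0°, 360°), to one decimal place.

FT-56: φ = +31.31333°, λ = +96.31833°
SEC7: φ = +30.60972°, λ = +95.85944°
Δλ = -0.4589°
y = sin Δλ · cos φ₂ = -0.006893
x = cos φ₁ sin φ₂ − sin φ₁ cos φ₂ cos Δλ = -0.012266
θ = atan2(y, x) = -150.6650° → 209.3350° (mod 360°)

209.3°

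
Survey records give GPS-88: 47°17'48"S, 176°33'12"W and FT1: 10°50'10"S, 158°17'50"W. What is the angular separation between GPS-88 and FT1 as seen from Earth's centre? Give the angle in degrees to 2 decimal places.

39.58°

GPS-88: φ = -47.29667°, λ = -176.55333°
FT1: φ = -10.83611°, λ = -158.29722°
Δφ = 36.4606°,  Δλ = 18.2561°
a = sin²(Δφ/2) + cos φ₁ cos φ₂ sin²(Δλ/2) = 0.114631
c = 2·arcsin(√a) = 0.690798 rad = 39.5798°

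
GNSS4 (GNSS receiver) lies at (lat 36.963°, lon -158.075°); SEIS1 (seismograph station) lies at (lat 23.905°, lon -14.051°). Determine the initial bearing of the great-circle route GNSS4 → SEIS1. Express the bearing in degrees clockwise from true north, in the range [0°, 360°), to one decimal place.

Δλ = 144.0240°
y = sin Δλ · cos φ₂ = 0.537054
x = cos φ₁ sin φ₂ − sin φ₁ cos φ₂ cos Δλ = 0.768649
θ = atan2(y, x) = 34.9420° → 34.9420° (mod 360°)

34.9°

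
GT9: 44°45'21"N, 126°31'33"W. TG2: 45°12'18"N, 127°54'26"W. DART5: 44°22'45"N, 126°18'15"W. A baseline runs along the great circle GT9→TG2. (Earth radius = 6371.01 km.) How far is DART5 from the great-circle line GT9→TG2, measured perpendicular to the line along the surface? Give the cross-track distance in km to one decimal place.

30.4 km

GT9: φ = +44.75583°, λ = -126.52583°
TG2: φ = +45.20500°, λ = -127.90722°
DART5: φ = +44.37917°, λ = -126.30417°
δ₁₃ = central angle GT9→DART5 = 0.007128 rad  (haversine)
θ₁₃ = bearing GT9→DART5 = 157.176°,  θ₁₂ = bearing GT9→TG2 = 295.175°
dₓₜ = R·arcsin(sin δ₁₃ · sin(θ₁₃ − θ₁₂)) = 6371.01·arcsin(0.00713·sin(-137.999°)) = -30.390 km
|dₓₜ| = 30.390 km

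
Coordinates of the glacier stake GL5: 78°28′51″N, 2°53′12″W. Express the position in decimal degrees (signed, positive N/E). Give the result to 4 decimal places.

+78.4808°, -2.8867°

lat: 78.4808° N → +78.4808°
lon: 2.8867° W → -2.8867°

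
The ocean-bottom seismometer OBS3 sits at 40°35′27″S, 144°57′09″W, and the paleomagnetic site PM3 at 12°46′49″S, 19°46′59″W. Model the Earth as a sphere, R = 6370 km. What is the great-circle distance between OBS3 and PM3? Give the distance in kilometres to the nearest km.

11831 km

OBS3: φ = -40.59083°, λ = -144.95250°
PM3: φ = -12.78028°, λ = -19.78306°
Δφ = 27.8106°,  Δλ = 125.1694°
a = sin²(Δφ/2) + cos φ₁ cos φ₂ sin²(Δλ/2) = 0.641314
c = 2·arcsin(√a) = 1.857330 rad = 106.4171°
d = R·c = 6370 × 1.857330 = 11831.2 km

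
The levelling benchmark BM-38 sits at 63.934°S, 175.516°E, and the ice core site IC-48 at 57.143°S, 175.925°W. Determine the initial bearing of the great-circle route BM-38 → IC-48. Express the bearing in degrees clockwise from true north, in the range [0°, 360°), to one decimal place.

Δλ = 8.5590°
y = sin Δλ · cos φ₂ = 0.080746
x = cos φ₁ sin φ₂ − sin φ₁ cos φ₂ cos Δλ = 0.112820
θ = atan2(y, x) = 35.5913° → 35.5913° (mod 360°)

35.6°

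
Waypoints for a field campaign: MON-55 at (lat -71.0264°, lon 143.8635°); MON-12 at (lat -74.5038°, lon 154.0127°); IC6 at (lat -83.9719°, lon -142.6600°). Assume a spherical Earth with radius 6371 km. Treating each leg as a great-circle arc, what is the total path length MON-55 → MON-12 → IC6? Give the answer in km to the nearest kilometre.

2050 km

MON-55→MON-12: c = 0.080027 rad, d = 509.85 km
MON-12→IC6: c = 0.241775 rad, d = 1540.35 km
Total = 509.85 + 1540.35 = 2050.20 km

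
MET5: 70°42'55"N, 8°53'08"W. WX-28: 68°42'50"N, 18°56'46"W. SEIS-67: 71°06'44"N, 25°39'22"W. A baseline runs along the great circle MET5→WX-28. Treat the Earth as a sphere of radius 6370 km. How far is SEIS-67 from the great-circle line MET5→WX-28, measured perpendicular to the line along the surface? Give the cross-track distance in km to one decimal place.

MET5: φ = +70.71528°, λ = -8.88556°
WX-28: φ = +68.71389°, λ = -18.94611°
SEIS-67: φ = +71.11222°, λ = -25.65611°
δ₁₃ = central angle MET5→SEIS-67 = 0.095652 rad  (haversine)
θ₁₃ = bearing MET5→SEIS-67 = 282.041°,  θ₁₂ = bearing MET5→WX-28 = 244.938°
dₓₜ = R·arcsin(sin δ₁₃ · sin(θ₁₃ − θ₁₂)) = 6370·arcsin(0.09551·sin(37.103°)) = 367.203 km
|dₓₜ| = 367.203 km

367.2 km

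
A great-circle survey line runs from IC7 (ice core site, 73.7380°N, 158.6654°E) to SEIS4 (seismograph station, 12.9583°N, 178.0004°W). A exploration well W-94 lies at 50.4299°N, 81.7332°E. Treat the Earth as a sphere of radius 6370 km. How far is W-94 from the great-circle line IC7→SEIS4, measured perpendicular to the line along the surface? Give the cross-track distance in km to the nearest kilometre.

3517 km

δ₁₃ = central angle IC7→W-94 = 0.675589 rad  (haversine)
θ₁₃ = bearing IC7→W-94 = 277.127°,  θ₁₂ = bearing IC7→SEIS4 = 154.136°
dₓₜ = R·arcsin(sin δ₁₃ · sin(θ₁₃ − θ₁₂)) = 6370·arcsin(0.62536·sin(122.991°)) = 3517.222 km
|dₓₜ| = 3517.222 km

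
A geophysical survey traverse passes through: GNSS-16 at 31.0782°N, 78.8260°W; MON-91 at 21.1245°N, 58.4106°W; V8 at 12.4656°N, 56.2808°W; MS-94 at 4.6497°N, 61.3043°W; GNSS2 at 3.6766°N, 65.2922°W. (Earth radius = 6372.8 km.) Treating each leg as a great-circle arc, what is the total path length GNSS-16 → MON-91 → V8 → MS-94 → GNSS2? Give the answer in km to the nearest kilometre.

GNSS-16→MON-91: c = 0.363194 rad, d = 2314.56 km
MON-91→V8: c = 0.155250 rad, d = 989.38 km
V8→MS-94: c = 0.161595 rad, d = 1029.81 km
MS-94→GNSS2: c = 0.071465 rad, d = 455.43 km
Total = 2314.56 + 989.38 + 1029.81 + 455.43 = 4789.18 km

4789 km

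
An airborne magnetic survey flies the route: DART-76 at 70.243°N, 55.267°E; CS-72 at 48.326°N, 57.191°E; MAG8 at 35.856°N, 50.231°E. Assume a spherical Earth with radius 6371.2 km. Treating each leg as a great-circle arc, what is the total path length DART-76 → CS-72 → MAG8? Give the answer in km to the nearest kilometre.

3939 km

DART-76→CS-72: c = 0.382863 rad, d = 2439.30 km
CS-72→MAG8: c = 0.235327 rad, d = 1499.32 km
Total = 2439.30 + 1499.32 = 3938.61 km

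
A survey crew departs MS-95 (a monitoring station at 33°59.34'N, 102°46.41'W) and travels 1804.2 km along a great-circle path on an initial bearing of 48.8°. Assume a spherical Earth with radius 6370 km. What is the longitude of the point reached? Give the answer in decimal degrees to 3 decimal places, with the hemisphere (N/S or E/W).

85.899°W

MS-95: φ = +33.98900°, λ = -102.77350°
δ = d/R = 1804.2/6370 = 0.283234 rad
φ₂ = arcsin(sin φ₁ cos δ + cos φ₁ sin δ cos θ)
   = arcsin(0.55903·0.96016 + 0.82914·0.27946·0.65869) = 43.58168°
λ₂ = λ₁ + atan2(sin θ sin δ cos φ₁, cos δ − sin φ₁ sin φ₂) = -85.89920°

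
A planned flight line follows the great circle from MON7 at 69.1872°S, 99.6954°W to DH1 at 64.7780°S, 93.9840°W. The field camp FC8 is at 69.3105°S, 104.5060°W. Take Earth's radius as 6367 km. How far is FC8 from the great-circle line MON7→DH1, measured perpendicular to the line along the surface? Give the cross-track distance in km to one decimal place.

153.8 km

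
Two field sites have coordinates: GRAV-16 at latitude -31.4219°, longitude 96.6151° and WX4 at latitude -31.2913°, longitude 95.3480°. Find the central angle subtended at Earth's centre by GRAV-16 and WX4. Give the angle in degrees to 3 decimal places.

1.090°

Δφ = 0.1306°,  Δλ = -1.2671°
a = sin²(Δφ/2) + cos φ₁ cos φ₂ sin²(Δλ/2) = 0.000090
c = 2·arcsin(√a) = 0.019022 rad = 1.0899°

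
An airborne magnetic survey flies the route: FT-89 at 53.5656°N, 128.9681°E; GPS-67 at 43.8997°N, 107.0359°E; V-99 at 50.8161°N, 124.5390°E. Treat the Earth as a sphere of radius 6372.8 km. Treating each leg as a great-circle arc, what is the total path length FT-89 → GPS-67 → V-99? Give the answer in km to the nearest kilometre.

FT-89→GPS-67: c = 0.301702 rad, d = 1922.69 km
GPS-67→V-99: c = 0.238705 rad, d = 1521.22 km
Total = 1922.69 + 1521.22 = 3443.91 km

3444 km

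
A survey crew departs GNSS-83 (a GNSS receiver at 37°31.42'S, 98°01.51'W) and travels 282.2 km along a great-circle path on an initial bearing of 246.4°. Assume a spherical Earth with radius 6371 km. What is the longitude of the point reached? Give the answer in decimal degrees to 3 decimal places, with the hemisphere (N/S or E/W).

100.997°W

GNSS-83: φ = -37.52367°, λ = -98.02517°
δ = d/R = 282.2/6371 = 0.044294 rad
φ₂ = arcsin(sin φ₁ cos δ + cos φ₁ sin δ cos θ)
   = arcsin(-0.60909·0.99902 + 0.79310·0.04428·-0.40035) = -38.50269°
λ₂ = λ₁ + atan2(sin θ sin δ cos φ₁, cos δ − sin φ₁ sin φ₂) = -100.99727°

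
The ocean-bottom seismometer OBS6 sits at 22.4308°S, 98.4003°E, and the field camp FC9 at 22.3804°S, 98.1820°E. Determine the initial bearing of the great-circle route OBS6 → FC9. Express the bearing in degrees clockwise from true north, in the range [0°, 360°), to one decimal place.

Δλ = -0.2183°
y = sin Δλ · cos φ₂ = -0.003523
x = cos φ₁ sin φ₂ − sin φ₁ cos φ₂ cos Δλ = 0.000877
θ = atan2(y, x) = -76.0201° → 283.9799° (mod 360°)

284.0°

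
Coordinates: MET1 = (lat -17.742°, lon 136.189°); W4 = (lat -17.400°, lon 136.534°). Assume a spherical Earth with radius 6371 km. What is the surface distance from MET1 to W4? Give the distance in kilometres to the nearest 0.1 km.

52.8 km

Δφ = 0.3420°,  Δλ = 0.3450°
a = sin²(Δφ/2) + cos φ₁ cos φ₂ sin²(Δλ/2) = 0.000017
c = 2·arcsin(√a) = 0.008281 rad = 0.4745°
d = R·c = 6371 × 0.008281 = 52.8 km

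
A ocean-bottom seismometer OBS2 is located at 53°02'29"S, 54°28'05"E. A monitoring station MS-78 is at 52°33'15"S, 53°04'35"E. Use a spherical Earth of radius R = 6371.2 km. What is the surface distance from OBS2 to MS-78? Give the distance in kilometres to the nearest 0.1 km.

108.1 km

OBS2: φ = -53.04139°, λ = +54.46806°
MS-78: φ = -52.55417°, λ = +53.07639°
Δφ = 0.4872°,  Δλ = -1.3917°
a = sin²(Δφ/2) + cos φ₁ cos φ₂ sin²(Δλ/2) = 0.000072
c = 2·arcsin(√a) = 0.016970 rad = 0.9723°
d = R·c = 6371.2 × 0.016970 = 108.1 km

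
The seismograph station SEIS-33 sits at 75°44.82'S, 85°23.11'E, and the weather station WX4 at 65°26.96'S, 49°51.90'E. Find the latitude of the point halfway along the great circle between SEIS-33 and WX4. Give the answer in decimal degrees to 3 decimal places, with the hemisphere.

71.400°S

SEIS-33: φ = -75.74700°, λ = +85.38517°
WX4: φ = -65.44933°, λ = +49.86500°
Bx = cos φ₂ cos Δλ = 0.338178,  By = cos φ₂ sin Δλ = -0.241400
φₘ = atan2(sin φ₁ + sin φ₂, √((cos φ₁ + Bx)² + By²)) = -71.40031°
λₘ = λ₁ + atan2(By, cos φ₁ + Bx) = 62.94036°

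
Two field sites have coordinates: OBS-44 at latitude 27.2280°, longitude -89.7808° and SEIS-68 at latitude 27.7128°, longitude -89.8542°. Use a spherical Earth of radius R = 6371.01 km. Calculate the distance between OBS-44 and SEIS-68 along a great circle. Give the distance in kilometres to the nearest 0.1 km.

54.4 km

Δφ = 0.4848°,  Δλ = -0.0734°
a = sin²(Δφ/2) + cos φ₁ cos φ₂ sin²(Δλ/2) = 0.000018
c = 2·arcsin(√a) = 0.008537 rad = 0.4892°
d = R·c = 6371.01 × 0.008537 = 54.4 km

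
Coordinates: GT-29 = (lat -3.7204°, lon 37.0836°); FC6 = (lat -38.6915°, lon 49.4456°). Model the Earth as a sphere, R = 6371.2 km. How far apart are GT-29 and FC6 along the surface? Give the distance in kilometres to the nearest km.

Δφ = -34.9711°,  Δλ = 12.3620°
a = sin²(Δφ/2) + cos φ₁ cos φ₂ sin²(Δλ/2) = 0.099309
c = 2·arcsin(√a) = 0.641193 rad = 36.7377°
d = R·c = 6371.2 × 0.641193 = 4085.2 km

4085 km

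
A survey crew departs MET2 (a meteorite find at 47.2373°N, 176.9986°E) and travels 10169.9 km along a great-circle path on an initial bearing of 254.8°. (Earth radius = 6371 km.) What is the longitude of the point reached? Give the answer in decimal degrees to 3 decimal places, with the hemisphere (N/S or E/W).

97.288°E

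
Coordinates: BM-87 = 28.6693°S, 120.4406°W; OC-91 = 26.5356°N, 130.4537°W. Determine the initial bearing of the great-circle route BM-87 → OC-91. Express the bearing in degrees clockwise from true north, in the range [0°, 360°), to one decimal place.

349.2°

Δλ = -10.0131°
y = sin Δλ · cos φ₂ = -0.155557
x = cos φ₁ sin φ₂ − sin φ₁ cos φ₂ cos Δλ = 0.814660
θ = atan2(y, x) = -10.8103° → 349.1897° (mod 360°)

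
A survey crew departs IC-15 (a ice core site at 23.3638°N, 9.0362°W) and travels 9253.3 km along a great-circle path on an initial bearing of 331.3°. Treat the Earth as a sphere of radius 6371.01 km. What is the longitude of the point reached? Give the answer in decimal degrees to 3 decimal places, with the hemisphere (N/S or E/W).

125.462°W

δ = d/R = 9253.3/6371.01 = 1.452407 rad
φ₂ = arcsin(sin φ₁ cos δ + cos φ₁ sin δ cos θ)
   = arcsin(0.39657·0.11811 + 0.91801·0.99300·0.87715) = 57.82528°
λ₂ = λ₁ + atan2(sin θ sin δ cos φ₁, cos δ − sin φ₁ sin φ₂) = -125.46208°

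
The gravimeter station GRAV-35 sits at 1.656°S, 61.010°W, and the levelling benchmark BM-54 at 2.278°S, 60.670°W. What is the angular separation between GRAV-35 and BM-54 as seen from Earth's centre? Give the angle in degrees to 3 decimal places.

0.709°

Δφ = -0.6220°,  Δλ = 0.3400°
a = sin²(Δφ/2) + cos φ₁ cos φ₂ sin²(Δλ/2) = 0.000038
c = 2·arcsin(√a) = 0.012370 rad = 0.7088°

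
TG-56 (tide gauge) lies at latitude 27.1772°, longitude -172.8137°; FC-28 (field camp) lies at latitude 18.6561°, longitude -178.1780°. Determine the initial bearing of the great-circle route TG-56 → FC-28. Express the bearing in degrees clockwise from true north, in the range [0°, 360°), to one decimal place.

Δλ = -5.3643°
y = sin Δλ · cos φ₂ = -0.088576
x = cos φ₁ sin φ₂ − sin φ₁ cos φ₂ cos Δλ = -0.146278
θ = atan2(y, x) = -148.8039° → 211.1961° (mod 360°)

211.2°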